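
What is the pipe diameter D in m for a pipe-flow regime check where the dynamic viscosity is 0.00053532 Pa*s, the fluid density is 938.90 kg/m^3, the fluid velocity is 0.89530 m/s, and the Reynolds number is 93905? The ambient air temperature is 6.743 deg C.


D = Re * mu / (rho * vel)
D = 93905 * 0.00053532 / (938.90 * 0.89530)
D = 0.059802 m


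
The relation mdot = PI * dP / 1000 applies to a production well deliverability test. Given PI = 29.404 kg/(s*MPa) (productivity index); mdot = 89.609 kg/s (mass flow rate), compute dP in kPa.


dP = mdot * 1000 / PI
dP = 89.609 * 1000 / 29.404
dP = 3047.5 kPa


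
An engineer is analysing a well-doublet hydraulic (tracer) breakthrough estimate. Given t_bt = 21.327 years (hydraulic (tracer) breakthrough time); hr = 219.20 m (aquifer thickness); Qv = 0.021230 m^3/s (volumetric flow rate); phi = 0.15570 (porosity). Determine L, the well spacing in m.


L = sqrt(t_bt*365.25*86400*3*Qv / (pi*hr*phi))
L = sqrt(21.327*365.25*86400*3*0.021230 / (pi*219.20*0.15570))
L = 632.29 m


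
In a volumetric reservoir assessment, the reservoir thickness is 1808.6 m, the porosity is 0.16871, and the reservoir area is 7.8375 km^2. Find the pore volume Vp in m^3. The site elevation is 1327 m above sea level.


Vp = A * 1e6 * hr * phi
Vp = 7.8375 * 1e6 * 1808.6 * 0.16871
Vp = 2.3914e+09 m^3


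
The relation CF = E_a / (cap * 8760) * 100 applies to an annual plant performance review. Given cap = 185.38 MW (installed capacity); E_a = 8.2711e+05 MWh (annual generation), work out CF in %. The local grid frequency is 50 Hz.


CF = E_a / (cap * 8760) * 100
CF = 8.2711e+05 / (185.38 * 8760) * 100
CF = 50.933 %


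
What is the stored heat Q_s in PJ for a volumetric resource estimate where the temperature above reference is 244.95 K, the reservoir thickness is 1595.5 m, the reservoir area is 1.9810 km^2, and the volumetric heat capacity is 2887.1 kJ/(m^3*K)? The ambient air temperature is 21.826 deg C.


Step 1: Vr = A*1e6*hr = 1.981*1e6*1595.5 = 3.160686e+09 m^3
Step 2: Q_s = Vr*rhoc*dT/1e12 = 3.160686e+09*2887.1*244.95/1e12 = 2235.2 PJ
Q_s = 2235.2 PJ


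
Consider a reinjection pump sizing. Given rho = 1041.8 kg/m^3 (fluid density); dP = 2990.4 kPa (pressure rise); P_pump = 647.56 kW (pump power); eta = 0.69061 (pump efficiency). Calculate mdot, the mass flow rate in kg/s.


mdot = P_pump * rho * eta / dP
mdot = 647.56 * 1041.8 * 0.69061 / 2990.4
mdot = 155.80 kg/s


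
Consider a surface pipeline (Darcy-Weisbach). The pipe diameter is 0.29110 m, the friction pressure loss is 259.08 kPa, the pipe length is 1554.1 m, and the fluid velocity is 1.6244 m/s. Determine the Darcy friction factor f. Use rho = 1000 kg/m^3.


f = dP*1000 / ((L/D)*(rho*vel^2/2))
f = 259.08*1000 / ((1554.1/0.29110)*(1000*1.6244^2/2))
f = 0.036782


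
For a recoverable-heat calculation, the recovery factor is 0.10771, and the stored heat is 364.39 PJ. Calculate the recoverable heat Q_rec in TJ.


Q_rec = Q_s * RF
Q_rec = 364.39 * 0.10771
Q_rec = 39.24845 PJ
Convert: 39.24845 PJ * 1000.0 = 39248 TJ
Q_rec = 39248 TJ


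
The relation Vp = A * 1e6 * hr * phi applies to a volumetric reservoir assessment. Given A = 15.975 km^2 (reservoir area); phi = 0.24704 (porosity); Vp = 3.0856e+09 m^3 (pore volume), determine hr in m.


hr = Vp / (A * 1e6 * phi)
hr = 3.0856e+09 / (15.975 * 1e6 * 0.24704)
hr = 781.86 m


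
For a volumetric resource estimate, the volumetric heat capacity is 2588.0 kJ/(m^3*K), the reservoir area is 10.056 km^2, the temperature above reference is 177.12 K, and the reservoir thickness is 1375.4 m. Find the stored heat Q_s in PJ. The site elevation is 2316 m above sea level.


Step 1: Vr = A*1e6*hr = 10.056*1e6*1375.4 = 1.383102e+10 m^3
Step 2: Q_s = Vr*rhoc*dT/1e12 = 1.383102e+10*2588.0*177.12/1e12 = 6340.0 PJ
Q_s = 6340.0 PJ


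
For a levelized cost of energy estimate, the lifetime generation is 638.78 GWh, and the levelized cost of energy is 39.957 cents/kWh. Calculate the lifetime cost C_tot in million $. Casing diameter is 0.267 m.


C_tot = LCOE / 100 * E_tot
C_tot = 39.957 / 100 * 638.78
C_tot = 255.24 million $


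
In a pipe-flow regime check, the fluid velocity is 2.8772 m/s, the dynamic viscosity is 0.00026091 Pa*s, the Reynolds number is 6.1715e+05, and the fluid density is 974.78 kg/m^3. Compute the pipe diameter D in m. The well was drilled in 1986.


D = Re * mu / (rho * vel)
D = 6.1715e+05 * 0.00026091 / (974.78 * 2.8772)
D = 0.057412 m


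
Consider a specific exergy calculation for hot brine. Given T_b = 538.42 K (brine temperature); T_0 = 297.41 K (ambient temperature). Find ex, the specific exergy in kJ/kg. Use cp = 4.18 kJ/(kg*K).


ex = cp * ((T_b - T_0) - T_0 * ln(T_b/T_0))
ex = 4.18 * ((538.42 - 297.41) - 297.41 * ln(538.42/297.41))
ex = 269.56 kJ/kg


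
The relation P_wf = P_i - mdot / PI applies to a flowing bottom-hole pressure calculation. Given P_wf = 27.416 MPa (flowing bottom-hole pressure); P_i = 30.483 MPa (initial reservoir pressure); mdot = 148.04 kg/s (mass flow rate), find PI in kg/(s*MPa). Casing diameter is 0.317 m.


PI = mdot / (P_i - P_wf)
PI = 148.04 / (30.483 - 27.416)
PI = 48.269 kg/(s*MPa)


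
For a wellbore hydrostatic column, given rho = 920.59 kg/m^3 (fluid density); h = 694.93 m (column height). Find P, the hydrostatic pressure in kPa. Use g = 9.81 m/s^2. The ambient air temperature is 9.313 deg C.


P = rho * g * h / 1e6
P = 920.59 * 9.81 * 694.93 / 1e6
P = 6.275904 MPa
Convert: 6.275904 MPa * 1000.0 = 6275.9 kPa
P = 6275.9 kPa


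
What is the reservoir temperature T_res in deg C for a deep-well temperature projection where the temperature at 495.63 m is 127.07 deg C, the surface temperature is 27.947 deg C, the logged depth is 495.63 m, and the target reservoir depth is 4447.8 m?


Step 1: grad = (T_d1 - T_surf)/d1 * 1000 = (127.07 - 27.947)/495.63 * 1000 = 199.9939 deg C/km
Step 2: T_res = T_surf + grad*d2/1000 = 27.947 + 199.9939*4447.8/1000 = 917.48 deg C
T_res = 917.48 deg C


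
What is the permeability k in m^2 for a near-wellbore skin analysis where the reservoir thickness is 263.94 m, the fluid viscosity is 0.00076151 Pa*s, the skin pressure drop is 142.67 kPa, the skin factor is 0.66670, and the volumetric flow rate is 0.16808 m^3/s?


k = S*q*mu / (2*pi*dP_s*1000*hr)
k = 0.66670*0.16808*0.00076151 / (2*pi*142.67*1000*263.94)
k = 3.6067e-13 m^2


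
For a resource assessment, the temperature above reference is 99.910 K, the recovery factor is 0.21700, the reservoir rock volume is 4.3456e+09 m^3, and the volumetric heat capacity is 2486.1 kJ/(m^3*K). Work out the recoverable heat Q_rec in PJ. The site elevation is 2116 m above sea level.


Step 1: Q_s = Vr*rhoc*dT/1e12 = 4.3456e+09*2486.1*99.91/1e12 = 1079.387 PJ
Step 2: Q_rec = Q_s * RF = 1079.387 * 0.217 = 234.23 PJ
Q_rec = 234.23 PJ


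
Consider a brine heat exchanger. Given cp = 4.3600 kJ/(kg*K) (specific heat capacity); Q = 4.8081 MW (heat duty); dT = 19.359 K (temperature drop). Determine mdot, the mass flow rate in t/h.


mdot = Q * 1000 / (cp * dT)
mdot = 4.8081 * 1000 / (4.3600 * 19.359)
mdot = 56.96447 kg/s
Convert: 56.96447 kg/s * 3.6 = 205.07 t/h
mdot = 205.07 t/h


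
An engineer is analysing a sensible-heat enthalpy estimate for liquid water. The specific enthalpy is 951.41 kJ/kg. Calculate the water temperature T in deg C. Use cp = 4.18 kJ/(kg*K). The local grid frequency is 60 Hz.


T = h / cp
T = 951.41 / 4.18
T = 227.61 deg C


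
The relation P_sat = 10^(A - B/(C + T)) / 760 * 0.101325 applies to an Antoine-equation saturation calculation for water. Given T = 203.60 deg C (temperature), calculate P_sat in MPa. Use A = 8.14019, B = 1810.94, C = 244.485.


P_sat = 10^(A - B/(C + T)) / 760 * 0.101325
P_sat = 10^(8.14019 - 1810.94/(244.485 + 203.60)) / 760 * 0.101325
P_sat = 1.6733 MPa


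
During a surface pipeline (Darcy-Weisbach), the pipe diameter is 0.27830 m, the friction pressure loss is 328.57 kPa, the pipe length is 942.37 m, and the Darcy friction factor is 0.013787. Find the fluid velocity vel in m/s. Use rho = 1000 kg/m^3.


vel = sqrt(dP*1000*2*D / (f*L*rho))
vel = sqrt(328.57*1000*2*0.27830 / (0.013787*942.37*1000))
vel = 3.7518 m/s


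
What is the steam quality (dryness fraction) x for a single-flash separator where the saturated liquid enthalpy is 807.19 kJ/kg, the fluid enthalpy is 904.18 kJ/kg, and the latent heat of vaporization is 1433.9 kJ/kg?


x = (h - hf) / hfg
x = (904.18 - 807.19) / 1433.9
x = 0.067641


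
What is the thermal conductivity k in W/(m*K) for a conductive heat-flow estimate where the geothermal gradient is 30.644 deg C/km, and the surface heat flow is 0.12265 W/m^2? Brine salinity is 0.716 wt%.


k = q * 1000 / grad
k = 0.12265 * 1000 / 30.644
k = 4.0024 W/(m*K)


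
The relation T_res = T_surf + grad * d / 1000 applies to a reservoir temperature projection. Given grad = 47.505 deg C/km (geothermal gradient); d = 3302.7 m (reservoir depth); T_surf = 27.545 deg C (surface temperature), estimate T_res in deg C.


T_res = T_surf + grad * d / 1000
T_res = 27.545 + 47.505 * 3302.7 / 1000
T_res = 184.44 deg C


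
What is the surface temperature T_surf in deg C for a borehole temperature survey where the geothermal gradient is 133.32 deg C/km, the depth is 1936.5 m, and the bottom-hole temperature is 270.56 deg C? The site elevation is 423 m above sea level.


T_surf = T_d - grad * d / 1000
T_surf = 270.56 - 133.32 * 1936.5 / 1000
T_surf = 12.386 deg C


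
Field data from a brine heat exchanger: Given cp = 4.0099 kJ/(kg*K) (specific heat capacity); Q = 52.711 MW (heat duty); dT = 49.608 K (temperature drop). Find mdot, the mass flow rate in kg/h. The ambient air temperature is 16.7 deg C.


mdot = Q * 1000 / (cp * dT)
mdot = 52.711 * 1000 / (4.0099 * 49.608)
mdot = 264.9818 kg/s
Convert: 264.9818 kg/s * 3600.0 = 9.5393e+05 kg/h
mdot = 9.5393e+05 kg/h


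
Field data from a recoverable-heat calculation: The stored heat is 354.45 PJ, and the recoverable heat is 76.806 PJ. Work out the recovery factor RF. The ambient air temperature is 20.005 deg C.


RF = Q_rec / Q_s
RF = 76.806 / 354.45
RF = 0.21669


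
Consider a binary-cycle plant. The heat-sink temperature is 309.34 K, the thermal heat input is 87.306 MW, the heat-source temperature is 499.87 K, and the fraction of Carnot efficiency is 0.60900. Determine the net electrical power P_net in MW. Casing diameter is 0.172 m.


Step 1: eta = (1 - Tc/Th)*f = (1 - 309.34/499.87)*0.609 = 0.2321259
Step 2: P_net = eta * Q_in = 0.2321259 * 87.306 = 20.266 MW
P_net = 20.266 MW


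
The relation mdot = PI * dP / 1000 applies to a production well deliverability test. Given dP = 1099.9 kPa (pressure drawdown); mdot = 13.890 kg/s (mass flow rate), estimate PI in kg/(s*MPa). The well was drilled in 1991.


PI = mdot * 1000 / dP
PI = 13.890 * 1000 / 1099.9
PI = 12.628 kg/(s*MPa)


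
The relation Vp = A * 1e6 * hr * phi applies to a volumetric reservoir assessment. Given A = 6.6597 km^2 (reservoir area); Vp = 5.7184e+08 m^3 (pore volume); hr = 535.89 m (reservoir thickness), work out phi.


phi = Vp / (A * 1e6 * hr)
phi = 5.7184e+08 / (6.6597 * 1e6 * 535.89)
phi = 0.16023


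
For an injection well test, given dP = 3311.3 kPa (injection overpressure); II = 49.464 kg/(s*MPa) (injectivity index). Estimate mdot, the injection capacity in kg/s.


mdot = II * dP / 1000
mdot = 49.464 * 3311.3 / 1000
mdot = 163.79 kg/s


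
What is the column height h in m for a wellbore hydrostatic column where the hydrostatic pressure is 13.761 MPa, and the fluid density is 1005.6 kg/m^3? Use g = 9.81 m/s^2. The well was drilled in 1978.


h = P * 1e6 / (g * rho)
h = 13.761 * 1e6 / (9.81 * 1005.6)
h = 1394.9 m


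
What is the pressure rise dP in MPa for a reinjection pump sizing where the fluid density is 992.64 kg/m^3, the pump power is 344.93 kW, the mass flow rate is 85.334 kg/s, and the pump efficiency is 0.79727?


dP = P_pump * rho * eta / mdot
dP = 344.93 * 992.64 * 0.79727 / 85.334
dP = 3198.940 kPa
Convert: 3198.940 kPa * 0.001 = 3.1989 MPa
dP = 3.1989 MPa


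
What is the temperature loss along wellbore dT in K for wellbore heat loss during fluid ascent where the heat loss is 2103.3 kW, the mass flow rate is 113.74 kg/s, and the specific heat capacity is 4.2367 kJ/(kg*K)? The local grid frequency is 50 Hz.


dT = Q_loss / (mdot * cp)
dT = 2103.3 / (113.74 * 4.2367)
dT = 4.3648 K


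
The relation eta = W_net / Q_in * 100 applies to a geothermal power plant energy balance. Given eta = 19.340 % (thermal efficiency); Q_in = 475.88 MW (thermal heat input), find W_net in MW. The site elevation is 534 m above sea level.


W_net = eta / 100 * Q_in
W_net = 19.340 / 100 * 475.88
W_net = 92.035 MW


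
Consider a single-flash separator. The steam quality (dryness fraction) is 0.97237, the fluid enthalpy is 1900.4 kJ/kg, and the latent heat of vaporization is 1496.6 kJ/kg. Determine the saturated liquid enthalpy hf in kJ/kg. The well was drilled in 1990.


hf = h - x * hfg
hf = 1900.4 - 0.97237 * 1496.6
hf = 445.15 kJ/kg


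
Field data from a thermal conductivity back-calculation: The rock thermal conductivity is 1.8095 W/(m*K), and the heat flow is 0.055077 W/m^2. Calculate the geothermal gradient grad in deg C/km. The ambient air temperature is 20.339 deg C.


grad = q / k * 1000
grad = 0.055077 / 1.8095 * 1000
grad = 30.438 deg C/km


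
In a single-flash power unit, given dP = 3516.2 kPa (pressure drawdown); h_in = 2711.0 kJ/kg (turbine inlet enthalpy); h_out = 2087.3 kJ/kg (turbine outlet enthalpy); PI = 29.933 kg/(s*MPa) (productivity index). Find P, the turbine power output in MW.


Step 1: mdot = PI * dP / 1000 = 29.933 * 3516.2 / 1000 = 105.2504 kg/s
Step 2: P = mdot*(h_in - h_out)/1000 = 105.2504*(2711.0 - 2087.3)/1000 = 65.645 MW
P = 65.645 MW


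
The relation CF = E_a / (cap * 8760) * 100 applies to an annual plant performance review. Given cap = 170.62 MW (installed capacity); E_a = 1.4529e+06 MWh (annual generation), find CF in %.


CF = E_a / (cap * 8760) * 100
CF = 1.4529e+06 / (170.62 * 8760) * 100
CF = 97.208 %


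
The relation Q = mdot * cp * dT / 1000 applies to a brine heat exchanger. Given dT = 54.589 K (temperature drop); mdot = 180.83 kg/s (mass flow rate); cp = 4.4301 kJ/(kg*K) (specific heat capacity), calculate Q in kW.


Q = mdot * cp * dT / 1000
Q = 180.83 * 4.4301 * 54.589 / 1000
Q = 43.73097 MW
Convert: 43.73097 MW * 1000.0 = 43731 kW
Q = 43731 kW


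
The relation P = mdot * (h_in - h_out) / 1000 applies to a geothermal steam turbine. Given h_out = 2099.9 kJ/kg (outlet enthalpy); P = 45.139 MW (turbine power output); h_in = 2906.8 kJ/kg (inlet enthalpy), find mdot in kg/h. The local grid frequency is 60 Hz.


mdot = P * 1000 / (h_in - h_out)
mdot = 45.139 * 1000 / (2906.8 - 2099.9)
mdot = 55.94126 kg/s
Convert: 55.94126 kg/s * 3600.0 = 2.0139e+05 kg/h
mdot = 2.0139e+05 kg/h


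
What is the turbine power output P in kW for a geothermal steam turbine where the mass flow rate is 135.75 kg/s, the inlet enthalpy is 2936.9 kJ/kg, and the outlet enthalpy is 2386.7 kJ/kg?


P = mdot * (h_in - h_out) / 1000
P = 135.75 * (2936.9 - 2386.7) / 1000
P = 74.68965 MW
Convert: 74.68965 MW * 1000.0 = 74690 kW
P = 74690 kW


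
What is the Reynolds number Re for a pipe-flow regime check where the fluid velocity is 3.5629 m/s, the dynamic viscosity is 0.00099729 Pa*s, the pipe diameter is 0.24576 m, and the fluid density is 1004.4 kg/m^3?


Re = rho * vel * D / mu
Re = 1004.4 * 3.5629 * 0.24576 / 0.00099729
Re = 8.8186e+05


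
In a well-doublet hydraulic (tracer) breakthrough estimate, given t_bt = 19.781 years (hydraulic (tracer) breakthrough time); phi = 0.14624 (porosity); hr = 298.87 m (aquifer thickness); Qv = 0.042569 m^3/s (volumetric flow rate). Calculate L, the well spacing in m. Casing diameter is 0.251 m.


L = sqrt(t_bt*365.25*86400*3*Qv / (pi*hr*phi))
L = sqrt(19.781*365.25*86400*3*0.042569 / (pi*298.87*0.14624))
L = 761.96 m


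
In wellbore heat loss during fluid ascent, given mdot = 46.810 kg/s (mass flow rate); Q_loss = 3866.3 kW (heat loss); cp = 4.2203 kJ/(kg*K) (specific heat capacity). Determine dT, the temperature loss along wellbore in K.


dT = Q_loss / (mdot * cp)
dT = 3866.3 / (46.810 * 4.2203)
dT = 19.571 K


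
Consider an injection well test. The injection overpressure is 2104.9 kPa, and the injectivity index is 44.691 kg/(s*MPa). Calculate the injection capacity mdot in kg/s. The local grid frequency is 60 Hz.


mdot = II * dP / 1000
mdot = 44.691 * 2104.9 / 1000
mdot = 94.070 kg/s


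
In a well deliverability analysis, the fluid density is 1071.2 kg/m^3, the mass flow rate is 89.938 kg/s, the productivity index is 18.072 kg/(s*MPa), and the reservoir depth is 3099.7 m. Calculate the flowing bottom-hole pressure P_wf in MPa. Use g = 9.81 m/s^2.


Step 1: P_i = rho*g*h/1e6 = 1071.2*9.81*3099.7/1e6 = 32.57311 MPa
Step 2: P_wf = P_i - mdot/PI = 32.57311 - 89.938/18.072 = 27.596 MPa
P_wf = 27.596 MPa


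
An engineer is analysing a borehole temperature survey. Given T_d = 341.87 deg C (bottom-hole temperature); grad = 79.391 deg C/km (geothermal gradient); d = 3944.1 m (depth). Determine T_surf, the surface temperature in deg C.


T_surf = T_d - grad * d / 1000
T_surf = 341.87 - 79.391 * 3944.1 / 1000
T_surf = 28.744 deg C


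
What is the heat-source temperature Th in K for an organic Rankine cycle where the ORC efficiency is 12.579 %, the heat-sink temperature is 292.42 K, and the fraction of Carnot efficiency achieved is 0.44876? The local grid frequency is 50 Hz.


Th = Tc / (1 - (eta_orc/100)/f)
Th = 292.42 / (1 - (12.579/100)/0.44876)
Th = 406.31 K


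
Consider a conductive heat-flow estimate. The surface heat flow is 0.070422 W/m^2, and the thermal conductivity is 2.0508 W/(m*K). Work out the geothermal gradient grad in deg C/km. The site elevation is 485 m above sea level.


grad = q * 1000 / k
grad = 0.070422 * 1000 / 2.0508
grad = 34.339 deg C/km


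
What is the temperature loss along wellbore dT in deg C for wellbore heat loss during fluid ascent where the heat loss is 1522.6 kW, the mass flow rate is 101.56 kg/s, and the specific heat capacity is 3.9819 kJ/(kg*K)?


dT = Q_loss / (mdot * cp)
dT = 1522.6 / (101.56 * 3.9819)
dT = 3.765068 K
Convert (temperature difference, 1 K = 1 deg C): 3.765068 K = 3.765068 deg C
dT = 3.7651 deg C


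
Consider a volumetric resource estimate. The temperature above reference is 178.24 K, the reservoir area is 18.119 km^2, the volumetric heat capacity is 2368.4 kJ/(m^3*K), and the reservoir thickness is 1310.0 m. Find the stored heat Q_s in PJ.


Step 1: Vr = A*1e6*hr = 18.119*1e6*1310.0 = 2.373589e+10 m^3
Step 2: Q_s = Vr*rhoc*dT/1e12 = 2.373589e+10*2368.4*178.24/1e12 = 10020 PJ
Q_s = 10020 PJ


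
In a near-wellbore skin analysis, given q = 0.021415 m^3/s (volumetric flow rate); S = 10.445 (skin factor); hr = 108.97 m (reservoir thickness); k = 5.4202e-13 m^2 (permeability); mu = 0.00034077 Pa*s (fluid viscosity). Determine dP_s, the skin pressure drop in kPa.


dP_s = S * q * mu / (2*pi*k*hr) / 1000
dP_s = 10.445 * 0.021415 * 0.00034077 / (2*pi*5.4202e-13*108.97) / 1000
dP_s = 205.39 kPa


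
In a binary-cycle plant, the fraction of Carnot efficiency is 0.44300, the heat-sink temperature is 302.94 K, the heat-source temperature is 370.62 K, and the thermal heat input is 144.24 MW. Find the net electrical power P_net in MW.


Step 1: eta = (1 - Tc/Th)*f = (1 - 302.94/370.62)*0.443 = 0.08089752
Step 2: P_net = eta * Q_in = 0.08089752 * 144.24 = 11.669 MW
P_net = 11.669 MW


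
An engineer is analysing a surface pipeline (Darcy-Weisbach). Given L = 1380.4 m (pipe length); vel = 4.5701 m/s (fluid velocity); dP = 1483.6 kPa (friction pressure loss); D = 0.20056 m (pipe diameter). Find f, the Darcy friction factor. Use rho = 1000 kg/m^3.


f = dP*1000 / ((L/D)*(rho*vel^2/2))
f = 1483.6*1000 / ((1380.4/0.20056)*(1000*4.5701^2/2))
f = 0.020641


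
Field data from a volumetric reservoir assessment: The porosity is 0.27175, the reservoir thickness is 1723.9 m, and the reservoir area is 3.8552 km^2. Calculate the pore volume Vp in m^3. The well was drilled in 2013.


Vp = A * 1e6 * hr * phi
Vp = 3.8552 * 1e6 * 1723.9 * 0.27175
Vp = 1.8060e+09 m^3


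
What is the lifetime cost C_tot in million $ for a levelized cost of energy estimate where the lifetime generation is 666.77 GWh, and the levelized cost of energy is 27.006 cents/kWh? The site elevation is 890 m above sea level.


C_tot = LCOE / 100 * E_tot
C_tot = 27.006 / 100 * 666.77
C_tot = 180.07 million $


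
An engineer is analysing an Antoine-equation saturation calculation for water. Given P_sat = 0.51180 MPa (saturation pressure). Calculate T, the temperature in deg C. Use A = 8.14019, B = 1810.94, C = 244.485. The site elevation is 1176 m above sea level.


T = B / (A - log10(P_sat * 760 / 0.101325)) - C
T = 1810.94 / (8.14019 - log10(0.51180 * 760 / 0.101325)) - 244.485
T = 153.00 deg C


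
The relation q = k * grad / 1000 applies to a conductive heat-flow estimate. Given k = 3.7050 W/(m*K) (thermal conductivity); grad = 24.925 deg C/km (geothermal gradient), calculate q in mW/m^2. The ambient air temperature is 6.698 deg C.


q = k * grad / 1000
q = 3.7050 * 24.925 / 1000
q = 0.09234713 W/m^2
Convert: 0.09234713 W/m^2 * 1000.0 = 92.347 mW/m^2
q = 92.347 mW/m^2


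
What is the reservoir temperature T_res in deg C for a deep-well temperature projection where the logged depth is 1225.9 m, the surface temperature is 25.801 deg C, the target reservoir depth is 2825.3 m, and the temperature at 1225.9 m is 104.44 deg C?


Step 1: grad = (T_d1 - T_surf)/d1 * 1000 = (104.44 - 25.801)/1225.9 * 1000 = 64.14797 deg C/km
Step 2: T_res = T_surf + grad*d2/1000 = 25.801 + 64.14797*2825.3/1000 = 207.04 deg C
T_res = 207.04 deg C


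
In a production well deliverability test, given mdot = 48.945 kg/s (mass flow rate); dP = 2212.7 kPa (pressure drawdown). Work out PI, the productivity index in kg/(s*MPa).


PI = mdot * 1000 / dP
PI = 48.945 * 1000 / 2212.7
PI = 22.120 kg/(s*MPa)


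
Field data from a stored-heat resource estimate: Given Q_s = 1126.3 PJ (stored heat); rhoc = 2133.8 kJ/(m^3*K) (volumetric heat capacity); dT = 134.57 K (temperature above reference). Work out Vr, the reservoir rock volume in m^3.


Vr = Q_s * 1e12 / (rhoc * dT)
Vr = 1126.3 * 1e12 / (2133.8 * 134.57)
Vr = 3.9224e+09 m^3


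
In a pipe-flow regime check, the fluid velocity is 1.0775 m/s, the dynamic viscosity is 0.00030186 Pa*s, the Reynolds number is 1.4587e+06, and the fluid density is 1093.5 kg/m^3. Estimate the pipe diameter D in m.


D = Re * mu / (rho * vel)
D = 1.4587e+06 * 0.00030186 / (1093.5 * 1.0775)
D = 0.37371 m


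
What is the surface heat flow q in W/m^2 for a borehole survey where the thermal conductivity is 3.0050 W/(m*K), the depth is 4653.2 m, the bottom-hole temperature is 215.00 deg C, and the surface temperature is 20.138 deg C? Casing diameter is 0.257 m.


Step 1: grad = (T_d - T_surf)/d * 1000 = (215.0 - 20.138)/4653.2 * 1000 = 41.87699 deg C/km
Step 2: q = k * grad / 1000 = 3.005 * 41.87699 / 1000 = 0.12584 W/m^2
q = 0.12584 W/m^2


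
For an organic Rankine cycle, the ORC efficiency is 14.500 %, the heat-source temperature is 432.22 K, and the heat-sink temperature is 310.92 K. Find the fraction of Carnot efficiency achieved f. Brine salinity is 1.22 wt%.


f = (eta_orc/100) / (1 - Tc/Th)
f = (14.500/100) / (1 - 310.92/432.22)
f = 0.51667


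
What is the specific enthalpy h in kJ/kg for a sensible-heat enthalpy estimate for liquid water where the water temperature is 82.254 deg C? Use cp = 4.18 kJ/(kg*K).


h = cp * T
h = 4.18 * 82.254
h = 343.82 kJ/kg


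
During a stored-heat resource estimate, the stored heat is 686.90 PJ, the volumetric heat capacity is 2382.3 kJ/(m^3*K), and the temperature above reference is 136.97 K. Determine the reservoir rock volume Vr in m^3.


Vr = Q_s * 1e12 / (rhoc * dT)
Vr = 686.90 * 1e12 / (2382.3 * 136.97)
Vr = 2.1051e+09 m^3


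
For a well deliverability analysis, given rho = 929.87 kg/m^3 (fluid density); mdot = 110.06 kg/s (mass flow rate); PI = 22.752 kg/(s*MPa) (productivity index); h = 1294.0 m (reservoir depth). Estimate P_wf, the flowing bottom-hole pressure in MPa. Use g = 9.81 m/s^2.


Step 1: P_i = rho*g*h/1e6 = 929.87*9.81*1294.0/1e6 = 11.80390 MPa
Step 2: P_wf = P_i - mdot/PI = 11.80390 - 110.06/22.752 = 6.9665 MPa
P_wf = 6.9665 MPa


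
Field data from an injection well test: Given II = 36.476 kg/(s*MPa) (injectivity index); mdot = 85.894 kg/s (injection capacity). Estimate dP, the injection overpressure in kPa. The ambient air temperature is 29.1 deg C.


dP = mdot * 1000 / II
dP = 85.894 * 1000 / 36.476
dP = 2354.8 kPa


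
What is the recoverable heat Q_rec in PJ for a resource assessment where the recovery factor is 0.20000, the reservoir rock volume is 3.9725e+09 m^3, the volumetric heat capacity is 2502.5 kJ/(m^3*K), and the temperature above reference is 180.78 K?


Step 1: Q_s = Vr*rhoc*dT/1e12 = 3.9725e+09*2502.5*180.78/1e12 = 1797.167 PJ
Step 2: Q_rec = Q_s * RF = 1797.167 * 0.2 = 359.43 PJ
Q_rec = 359.43 PJ


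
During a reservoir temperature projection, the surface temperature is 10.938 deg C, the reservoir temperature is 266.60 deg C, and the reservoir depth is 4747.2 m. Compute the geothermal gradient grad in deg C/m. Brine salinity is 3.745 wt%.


grad = (T_res - T_surf) / d * 1000
grad = (266.60 - 10.938) / 4747.2 * 1000
grad = 53.85533 deg C/km
Convert: 53.85533 deg C/km * 0.001 = 0.053855 deg C/m
grad = 0.053855 deg C/m


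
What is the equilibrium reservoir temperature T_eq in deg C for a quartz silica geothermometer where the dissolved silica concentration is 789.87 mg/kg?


T_eq = 1309 / (5.19 - log10(SiO2)) - 273.15
T_eq = 1309 / (5.19 - log10(789.87)) - 273.15
T_eq = 297.86 deg C


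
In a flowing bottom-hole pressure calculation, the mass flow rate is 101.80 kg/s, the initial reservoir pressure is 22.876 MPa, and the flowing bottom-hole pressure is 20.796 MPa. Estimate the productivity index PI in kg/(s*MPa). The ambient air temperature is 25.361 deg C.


PI = mdot / (P_i - P_wf)
PI = 101.80 / (22.876 - 20.796)
PI = 48.942 kg/(s*MPa)


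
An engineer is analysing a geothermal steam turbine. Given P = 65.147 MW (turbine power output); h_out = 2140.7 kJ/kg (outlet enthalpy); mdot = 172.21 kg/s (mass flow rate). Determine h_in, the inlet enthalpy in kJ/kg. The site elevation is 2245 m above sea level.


h_in = h_out + P * 1000 / mdot
h_in = 2140.7 + 65.147 * 1000 / 172.21
h_in = 2519.0 kJ/kg


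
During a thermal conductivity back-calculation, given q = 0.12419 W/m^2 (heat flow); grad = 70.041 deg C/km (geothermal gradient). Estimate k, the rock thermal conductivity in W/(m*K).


k = q / (grad / 1000)
k = 0.12419 / (70.041 / 1000)
k = 1.7731 W/(m*K)


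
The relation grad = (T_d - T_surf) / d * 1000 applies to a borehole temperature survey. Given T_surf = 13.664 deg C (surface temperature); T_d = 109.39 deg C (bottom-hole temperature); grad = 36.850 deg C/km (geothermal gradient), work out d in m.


d = (T_d - T_surf) / grad * 1000
d = (109.39 - 13.664) / 36.850 * 1000
d = 2597.7 m


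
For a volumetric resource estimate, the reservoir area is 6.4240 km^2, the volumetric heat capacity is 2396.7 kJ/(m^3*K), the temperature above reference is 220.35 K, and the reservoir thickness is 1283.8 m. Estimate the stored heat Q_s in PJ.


Step 1: Vr = A*1e6*hr = 6.424*1e6*1283.8 = 8.247131e+09 m^3
Step 2: Q_s = Vr*rhoc*dT/1e12 = 8.247131e+09*2396.7*220.35/1e12 = 4355.4 PJ
Q_s = 4355.4 PJ


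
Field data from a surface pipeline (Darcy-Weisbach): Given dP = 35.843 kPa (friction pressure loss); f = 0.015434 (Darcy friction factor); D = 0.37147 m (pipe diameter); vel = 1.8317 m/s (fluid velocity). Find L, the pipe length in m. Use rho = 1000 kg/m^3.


L = dP*1000*D / (f*rho*vel^2/2)
L = 35.843*1000*0.37147 / (0.015434*1000*1.8317^2/2)
L = 514.25 m


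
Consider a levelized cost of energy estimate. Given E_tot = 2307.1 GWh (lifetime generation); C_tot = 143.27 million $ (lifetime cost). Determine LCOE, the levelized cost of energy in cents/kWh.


LCOE = C_tot / E_tot * 100
LCOE = 143.27 / 2307.1 * 100
LCOE = 6.2100 cents/kWh


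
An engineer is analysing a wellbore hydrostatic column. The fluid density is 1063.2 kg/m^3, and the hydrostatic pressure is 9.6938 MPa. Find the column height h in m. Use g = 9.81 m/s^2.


h = P * 1e6 / (g * rho)
h = 9.6938 * 1e6 / (9.81 * 1063.2)
h = 929.42 m


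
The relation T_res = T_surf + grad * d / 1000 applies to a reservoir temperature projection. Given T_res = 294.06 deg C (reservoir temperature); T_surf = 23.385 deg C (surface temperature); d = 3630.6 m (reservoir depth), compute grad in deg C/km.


grad = (T_res - T_surf) / d * 1000
grad = (294.06 - 23.385) / 3630.6 * 1000
grad = 74.554 deg C/km


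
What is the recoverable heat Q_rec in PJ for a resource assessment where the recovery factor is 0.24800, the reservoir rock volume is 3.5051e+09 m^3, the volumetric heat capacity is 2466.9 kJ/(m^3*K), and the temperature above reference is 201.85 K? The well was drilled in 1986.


Step 1: Q_s = Vr*rhoc*dT/1e12 = 3.5051e+09*2466.9*201.85/1e12 = 1745.343 PJ
Step 2: Q_rec = Q_s * RF = 1745.343 * 0.248 = 432.85 PJ
Q_rec = 432.85 PJ


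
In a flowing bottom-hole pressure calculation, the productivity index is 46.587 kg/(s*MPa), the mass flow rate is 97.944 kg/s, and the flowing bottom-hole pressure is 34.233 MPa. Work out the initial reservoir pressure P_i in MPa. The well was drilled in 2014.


P_i = P_wf + mdot / PI
P_i = 34.233 + 97.944 / 46.587
P_i = 36.335 MPa


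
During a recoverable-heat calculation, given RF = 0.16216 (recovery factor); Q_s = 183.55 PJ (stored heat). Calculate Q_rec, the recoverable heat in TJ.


Q_rec = Q_s * RF
Q_rec = 183.55 * 0.16216
Q_rec = 29.76447 PJ
Convert: 29.76447 PJ * 1000.0 = 29764 TJ
Q_rec = 29764 TJ


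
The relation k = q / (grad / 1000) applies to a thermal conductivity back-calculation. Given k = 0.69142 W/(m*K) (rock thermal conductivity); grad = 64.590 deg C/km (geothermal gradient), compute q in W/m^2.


q = k * grad / 1000
q = 0.69142 * 64.590 / 1000
q = 0.044659 W/m^2


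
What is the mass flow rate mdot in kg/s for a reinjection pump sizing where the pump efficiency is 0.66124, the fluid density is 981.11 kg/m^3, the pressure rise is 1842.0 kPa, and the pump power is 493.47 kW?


mdot = P_pump * rho * eta / dP
mdot = 493.47 * 981.11 * 0.66124 / 1842.0
mdot = 173.80 kg/s


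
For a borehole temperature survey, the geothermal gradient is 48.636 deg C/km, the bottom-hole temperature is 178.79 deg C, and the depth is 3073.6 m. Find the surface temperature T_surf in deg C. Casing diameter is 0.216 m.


T_surf = T_d - grad * d / 1000
T_surf = 178.79 - 48.636 * 3073.6 / 1000
T_surf = 29.302 deg C


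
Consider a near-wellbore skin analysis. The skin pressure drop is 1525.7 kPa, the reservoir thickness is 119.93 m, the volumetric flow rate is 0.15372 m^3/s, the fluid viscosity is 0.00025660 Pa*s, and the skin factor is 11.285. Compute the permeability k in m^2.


k = S*q*mu / (2*pi*dP_s*1000*hr)
k = 11.285*0.15372*0.00025660 / (2*pi*1525.7*1000*119.93)
k = 3.8718e-13 m^2


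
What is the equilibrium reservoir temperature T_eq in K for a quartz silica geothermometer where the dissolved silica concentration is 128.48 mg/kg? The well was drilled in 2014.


T_eq = 1309 / (5.19 - log10(SiO2)) - 273.15
T_eq = 1309 / (5.19 - log10(128.48)) - 273.15
T_eq = 151.6894 deg C
Convert to K: 151.6894 + 273.15 = 424.84 K
T_eq = 424.84 K


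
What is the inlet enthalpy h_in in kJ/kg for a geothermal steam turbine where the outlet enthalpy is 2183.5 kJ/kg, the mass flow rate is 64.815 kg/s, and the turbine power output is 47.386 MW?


h_in = h_out + P * 1000 / mdot
h_in = 2183.5 + 47.386 * 1000 / 64.815
h_in = 2914.6 kJ/kg


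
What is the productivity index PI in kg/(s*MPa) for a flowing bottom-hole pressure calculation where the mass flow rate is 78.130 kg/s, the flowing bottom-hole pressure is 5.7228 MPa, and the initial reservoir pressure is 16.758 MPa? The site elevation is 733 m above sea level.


PI = mdot / (P_i - P_wf)
PI = 78.130 / (16.758 - 5.7228)
PI = 7.0801 kg/(s*MPa)


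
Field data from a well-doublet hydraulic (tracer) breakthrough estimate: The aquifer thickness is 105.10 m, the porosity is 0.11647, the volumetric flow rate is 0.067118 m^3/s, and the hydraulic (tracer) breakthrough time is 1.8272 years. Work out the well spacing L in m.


L = sqrt(t_bt*365.25*86400*3*Qv / (pi*hr*phi))
L = sqrt(1.8272*365.25*86400*3*0.067118 / (pi*105.10*0.11647))
L = 549.47 m


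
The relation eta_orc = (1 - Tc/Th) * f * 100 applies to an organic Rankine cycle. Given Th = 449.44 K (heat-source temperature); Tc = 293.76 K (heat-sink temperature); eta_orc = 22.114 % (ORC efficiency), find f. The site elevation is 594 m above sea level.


f = (eta_orc/100) / (1 - Tc/Th)
f = (22.114/100) / (1 - 293.76/449.44)
f = 0.63842


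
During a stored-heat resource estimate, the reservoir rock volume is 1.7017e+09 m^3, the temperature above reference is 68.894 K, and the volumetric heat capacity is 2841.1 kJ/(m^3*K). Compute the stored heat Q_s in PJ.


Q_s = Vr * rhoc * dT / 1e12
Q_s = 1.7017e+09 * 2841.1 * 68.894 / 1e12
Q_s = 333.08 PJ


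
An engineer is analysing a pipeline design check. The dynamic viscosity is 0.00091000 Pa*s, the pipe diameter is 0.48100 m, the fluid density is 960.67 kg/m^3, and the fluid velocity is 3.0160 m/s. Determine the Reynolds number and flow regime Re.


Step 1: Re = rho*vel*D/mu = 960.67*3.016*0.481/0.00091 = 1.5315e+06
Step 2: Re = 1.5315e+06 > 4000, so flow is turbulent.
Re = 1.5315e+06 (turbulent)


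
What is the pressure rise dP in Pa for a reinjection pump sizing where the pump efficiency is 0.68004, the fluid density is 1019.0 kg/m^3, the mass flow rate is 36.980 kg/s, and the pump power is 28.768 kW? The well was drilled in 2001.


dP = P_pump * rho * eta / mdot
dP = 28.768 * 1019.0 * 0.68004 / 36.980
dP = 539.0777 kPa
Convert: 539.0777 kPa * 1000.0 = 5.3908e+05 Pa
dP = 5.3908e+05 Pa


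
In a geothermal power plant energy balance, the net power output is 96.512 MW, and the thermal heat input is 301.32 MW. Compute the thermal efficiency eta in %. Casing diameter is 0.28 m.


eta = W_net / Q_in * 100
eta = 96.512 / 301.32 * 100
eta = 32.030 %


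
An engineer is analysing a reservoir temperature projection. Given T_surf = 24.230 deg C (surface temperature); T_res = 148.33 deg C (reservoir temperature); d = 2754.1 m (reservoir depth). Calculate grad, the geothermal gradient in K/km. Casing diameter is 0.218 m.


grad = (T_res - T_surf) / d * 1000
grad = (148.33 - 24.230) / 2754.1 * 1000
grad = 45.06009 deg C/km
Convert: 45.06009 deg C/km * 1.0 = 45.060 K/km
grad = 45.060 K/km


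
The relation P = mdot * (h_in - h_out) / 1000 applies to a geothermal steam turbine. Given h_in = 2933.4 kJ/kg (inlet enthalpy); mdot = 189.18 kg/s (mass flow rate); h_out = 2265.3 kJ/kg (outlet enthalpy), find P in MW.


P = mdot * (h_in - h_out) / 1000
P = 189.18 * (2933.4 - 2265.3) / 1000
P = 126.39 MW


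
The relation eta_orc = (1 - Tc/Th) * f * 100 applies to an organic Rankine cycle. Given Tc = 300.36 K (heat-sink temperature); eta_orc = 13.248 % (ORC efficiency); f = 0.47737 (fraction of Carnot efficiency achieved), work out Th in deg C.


Th = Tc / (1 - (eta_orc/100)/f)
Th = 300.36 / (1 - (13.248/100)/0.47737)
Th = 415.7350 K
Convert to deg C: 415.7350 - 273.15 = 142.59 deg C
Th = 142.59 deg C


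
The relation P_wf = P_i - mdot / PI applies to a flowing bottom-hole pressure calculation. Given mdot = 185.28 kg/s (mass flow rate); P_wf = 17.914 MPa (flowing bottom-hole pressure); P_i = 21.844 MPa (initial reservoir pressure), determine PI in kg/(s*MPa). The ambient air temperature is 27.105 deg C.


PI = mdot / (P_i - P_wf)
PI = 185.28 / (21.844 - 17.914)
PI = 47.145 kg/(s*MPa)


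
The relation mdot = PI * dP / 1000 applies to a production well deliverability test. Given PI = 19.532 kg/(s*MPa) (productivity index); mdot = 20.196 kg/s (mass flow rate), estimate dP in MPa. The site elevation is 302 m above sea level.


dP = mdot * 1000 / PI
dP = 20.196 * 1000 / 19.532
dP = 1033.995 kPa
Convert: 1033.995 kPa * 0.001 = 1.0340 MPa
dP = 1.0340 MPa


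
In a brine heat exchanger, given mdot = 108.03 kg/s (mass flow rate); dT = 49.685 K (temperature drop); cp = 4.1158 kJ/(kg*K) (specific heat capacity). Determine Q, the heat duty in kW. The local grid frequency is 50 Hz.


Q = mdot * cp * dT / 1000
Q = 108.03 * 4.1158 * 49.685 / 1000
Q = 22.09144 MW
Convert: 22.09144 MW * 1000.0 = 22091 kW
Q = 22091 kW


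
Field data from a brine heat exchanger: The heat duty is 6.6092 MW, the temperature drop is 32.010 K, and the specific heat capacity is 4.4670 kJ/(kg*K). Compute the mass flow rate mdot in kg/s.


mdot = Q * 1000 / (cp * dT)
mdot = 6.6092 * 1000 / (4.4670 * 32.010)
mdot = 46.222 kg/s


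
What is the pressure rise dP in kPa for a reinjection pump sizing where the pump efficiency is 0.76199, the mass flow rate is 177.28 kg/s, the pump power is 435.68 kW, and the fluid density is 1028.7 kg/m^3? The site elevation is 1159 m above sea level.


dP = P_pump * rho * eta / mdot
dP = 435.68 * 1028.7 * 0.76199 / 177.28
dP = 1926.4 kPa


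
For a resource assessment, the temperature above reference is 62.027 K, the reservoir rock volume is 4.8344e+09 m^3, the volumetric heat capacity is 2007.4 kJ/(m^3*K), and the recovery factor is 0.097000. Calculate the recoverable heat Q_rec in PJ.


Step 1: Q_s = Vr*rhoc*dT/1e12 = 4.8344e+09*2007.4*62.027/1e12 = 601.9456 PJ
Step 2: Q_rec = Q_s * RF = 601.9456 * 0.097 = 58.389 PJ
Q_rec = 58.389 PJ


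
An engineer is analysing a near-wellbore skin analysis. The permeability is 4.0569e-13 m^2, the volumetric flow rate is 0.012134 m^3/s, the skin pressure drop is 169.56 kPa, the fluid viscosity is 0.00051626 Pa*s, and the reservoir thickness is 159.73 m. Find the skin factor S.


S = dP_s * 1000 * 2*pi*k*hr / (q*mu)
S = 169.56 * 1000 * 2*pi*4.0569e-13*159.73 / (0.012134*0.00051626)
S = 11.021


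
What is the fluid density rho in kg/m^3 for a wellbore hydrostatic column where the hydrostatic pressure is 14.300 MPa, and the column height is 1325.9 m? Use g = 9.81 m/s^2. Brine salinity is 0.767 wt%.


rho = P * 1e6 / (g * h)
rho = 14.300 * 1e6 / (9.81 * 1325.9)
rho = 1099.4 kg/m^3


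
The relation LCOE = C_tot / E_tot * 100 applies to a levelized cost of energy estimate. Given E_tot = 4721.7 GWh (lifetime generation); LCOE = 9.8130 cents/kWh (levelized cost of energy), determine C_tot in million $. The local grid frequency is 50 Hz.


C_tot = LCOE / 100 * E_tot
C_tot = 9.8130 / 100 * 4721.7
C_tot = 463.34 million $


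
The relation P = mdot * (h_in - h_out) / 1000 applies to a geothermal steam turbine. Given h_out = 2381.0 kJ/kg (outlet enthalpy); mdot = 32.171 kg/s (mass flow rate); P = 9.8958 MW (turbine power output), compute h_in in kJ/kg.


h_in = h_out + P * 1000 / mdot
h_in = 2381.0 + 9.8958 * 1000 / 32.171
h_in = 2688.6 kJ/kg


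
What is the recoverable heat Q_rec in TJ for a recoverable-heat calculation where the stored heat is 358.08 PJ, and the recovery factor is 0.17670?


Q_rec = Q_s * RF
Q_rec = 358.08 * 0.17670
Q_rec = 63.27274 PJ
Convert: 63.27274 PJ * 1000.0 = 63273 TJ
Q_rec = 63273 TJ


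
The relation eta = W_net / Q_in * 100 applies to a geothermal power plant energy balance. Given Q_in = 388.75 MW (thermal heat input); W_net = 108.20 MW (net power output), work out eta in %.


eta = W_net / Q_in * 100
eta = 108.20 / 388.75 * 100
eta = 27.833 %


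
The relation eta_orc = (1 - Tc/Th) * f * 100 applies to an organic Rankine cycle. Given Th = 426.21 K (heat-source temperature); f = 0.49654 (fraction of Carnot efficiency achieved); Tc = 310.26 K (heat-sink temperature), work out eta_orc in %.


eta_orc = (1 - Tc/Th) * f * 100
eta_orc = (1 - 310.26/426.21) * 0.49654 * 100
eta_orc = 13.508 %
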